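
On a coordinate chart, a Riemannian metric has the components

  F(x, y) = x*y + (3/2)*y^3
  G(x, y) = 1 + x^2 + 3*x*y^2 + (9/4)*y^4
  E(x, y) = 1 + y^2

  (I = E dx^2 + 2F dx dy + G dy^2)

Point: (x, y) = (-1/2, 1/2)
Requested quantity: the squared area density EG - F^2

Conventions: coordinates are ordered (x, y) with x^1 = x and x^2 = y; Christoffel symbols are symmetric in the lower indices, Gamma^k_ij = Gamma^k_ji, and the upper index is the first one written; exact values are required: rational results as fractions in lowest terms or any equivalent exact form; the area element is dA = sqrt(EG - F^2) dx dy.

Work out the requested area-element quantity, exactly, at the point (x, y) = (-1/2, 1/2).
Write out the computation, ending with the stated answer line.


E = 5/4, F = -1/16, G = 65/64; EG - F^2 = 81/64

Answer: EG - F^2 = 81/64


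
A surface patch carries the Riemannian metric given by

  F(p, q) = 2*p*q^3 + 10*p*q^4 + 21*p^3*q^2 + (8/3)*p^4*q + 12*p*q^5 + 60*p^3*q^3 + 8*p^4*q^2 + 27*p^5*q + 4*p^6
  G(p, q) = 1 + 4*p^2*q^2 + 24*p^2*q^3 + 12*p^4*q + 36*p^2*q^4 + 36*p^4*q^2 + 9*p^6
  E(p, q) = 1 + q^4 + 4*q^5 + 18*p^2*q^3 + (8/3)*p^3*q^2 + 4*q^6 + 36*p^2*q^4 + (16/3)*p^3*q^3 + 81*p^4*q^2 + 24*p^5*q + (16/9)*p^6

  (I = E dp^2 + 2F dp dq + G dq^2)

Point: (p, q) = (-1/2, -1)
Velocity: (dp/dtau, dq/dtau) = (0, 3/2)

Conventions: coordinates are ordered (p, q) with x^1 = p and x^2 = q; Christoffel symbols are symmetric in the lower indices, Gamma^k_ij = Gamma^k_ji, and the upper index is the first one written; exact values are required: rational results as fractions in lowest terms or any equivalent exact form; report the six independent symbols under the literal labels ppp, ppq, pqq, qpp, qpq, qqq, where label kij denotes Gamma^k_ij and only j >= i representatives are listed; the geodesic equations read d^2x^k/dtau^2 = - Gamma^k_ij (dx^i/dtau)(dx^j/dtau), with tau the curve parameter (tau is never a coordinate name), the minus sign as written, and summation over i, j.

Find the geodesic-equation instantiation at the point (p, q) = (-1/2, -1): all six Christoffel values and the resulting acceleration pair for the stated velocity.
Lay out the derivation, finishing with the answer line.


E = 1825/144, F = 779/96, G = 425/64 at the point
E_p = -205/3, E_q = -1025/24, F_p = -2165/48, F_q = -3065/96, G_p = -475/16, G_q = -95/4
EG - F^2 = 10549/576;  g^inv = (576/10549) * [[425/64, -779/96], [-779/96, 1825/144]]
first-kind symbols [ij,l] = (1/2)(d_i g_jl + d_j g_il - d_l g_ij): [pp,p] = E_p/2 = -205/6, [pp,q] = F_p - E_q/2 = -95/4, [pq,p] = E_q/2 = -1025/48, [pq,q] = G_p/2 = -475/32, [qq,p] = F_q - G_p/2 = -205/12, [qq,q] = G_q/2 = -95/8
Gamma^p_ij = (G*[ij,p] - F*[ij,q])/(EG - F^2), Gamma^q_ij = (E*[ij,q] - F*[ij,p])/(EG - F^2)
Gamma_ppp = -19680/10549, Gamma_ppq = -12300/10549, Gamma_pqq = -9840/10549, Gamma_qpp = -13680/10549, Gamma_qpq = -8550/10549, Gamma_qqq = -6840/10549
d^2p/dtau^2 = -(Gamma_ppp*(0)^2 + 2*Gamma_ppq*(0)*(3/2) + Gamma_pqq*(3/2)^2) = 22140/10549
d^2q/dtau^2 = -(Gamma_qpp*(0)^2 + 2*Gamma_qpq*(0)*(3/2) + Gamma_qqq*(3/2)^2) = 15390/10549

Answer: Gamma_ppp = -19680/10549, Gamma_ppq = -12300/10549, Gamma_pqq = -9840/10549, Gamma_qpp = -13680/10549, Gamma_qpq = -8550/10549, Gamma_qqq = -6840/10549; accelerations (d^2p/dtau^2, d^2q/dtau^2) = (22140/10549, 15390/10549)


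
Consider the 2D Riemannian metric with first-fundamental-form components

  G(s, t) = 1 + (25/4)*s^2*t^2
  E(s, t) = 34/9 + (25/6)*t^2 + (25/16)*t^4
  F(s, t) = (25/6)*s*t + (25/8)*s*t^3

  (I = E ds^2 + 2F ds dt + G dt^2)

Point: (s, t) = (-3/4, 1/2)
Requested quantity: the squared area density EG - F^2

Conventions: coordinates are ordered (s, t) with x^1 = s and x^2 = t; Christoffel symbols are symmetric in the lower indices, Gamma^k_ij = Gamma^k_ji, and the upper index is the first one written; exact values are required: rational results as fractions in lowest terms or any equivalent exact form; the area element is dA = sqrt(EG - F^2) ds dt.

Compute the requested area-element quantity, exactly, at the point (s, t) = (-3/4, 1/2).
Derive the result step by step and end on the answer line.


E = 11329/2304, F = -475/256, G = 481/256; EG - F^2 = 6677/1152

Answer: EG - F^2 = 6677/1152


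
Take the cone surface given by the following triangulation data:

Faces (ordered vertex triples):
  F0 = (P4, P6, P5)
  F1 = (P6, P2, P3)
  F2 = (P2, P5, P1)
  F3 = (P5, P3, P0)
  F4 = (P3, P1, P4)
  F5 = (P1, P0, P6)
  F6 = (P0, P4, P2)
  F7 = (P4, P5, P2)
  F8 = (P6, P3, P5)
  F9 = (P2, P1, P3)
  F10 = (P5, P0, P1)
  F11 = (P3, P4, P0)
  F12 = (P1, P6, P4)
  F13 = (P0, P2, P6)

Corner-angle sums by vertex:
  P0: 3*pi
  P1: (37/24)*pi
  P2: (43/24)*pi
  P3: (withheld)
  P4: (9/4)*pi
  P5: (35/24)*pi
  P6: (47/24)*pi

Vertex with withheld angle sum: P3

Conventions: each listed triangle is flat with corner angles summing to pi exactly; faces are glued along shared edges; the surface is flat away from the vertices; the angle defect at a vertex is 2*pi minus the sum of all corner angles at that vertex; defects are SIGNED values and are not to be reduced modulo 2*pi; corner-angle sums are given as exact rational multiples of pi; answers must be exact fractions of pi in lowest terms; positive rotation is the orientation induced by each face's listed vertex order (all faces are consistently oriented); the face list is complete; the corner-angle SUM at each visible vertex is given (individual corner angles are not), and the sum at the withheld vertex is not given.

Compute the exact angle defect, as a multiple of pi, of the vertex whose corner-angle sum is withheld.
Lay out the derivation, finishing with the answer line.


V = 7, E = 21, F = 14; chi = V - E + F = 0
Gauss-Bonnet: total defect = 2*pi*chi = 0; visible defects sum to 0

Answer: defect(P3) = 0


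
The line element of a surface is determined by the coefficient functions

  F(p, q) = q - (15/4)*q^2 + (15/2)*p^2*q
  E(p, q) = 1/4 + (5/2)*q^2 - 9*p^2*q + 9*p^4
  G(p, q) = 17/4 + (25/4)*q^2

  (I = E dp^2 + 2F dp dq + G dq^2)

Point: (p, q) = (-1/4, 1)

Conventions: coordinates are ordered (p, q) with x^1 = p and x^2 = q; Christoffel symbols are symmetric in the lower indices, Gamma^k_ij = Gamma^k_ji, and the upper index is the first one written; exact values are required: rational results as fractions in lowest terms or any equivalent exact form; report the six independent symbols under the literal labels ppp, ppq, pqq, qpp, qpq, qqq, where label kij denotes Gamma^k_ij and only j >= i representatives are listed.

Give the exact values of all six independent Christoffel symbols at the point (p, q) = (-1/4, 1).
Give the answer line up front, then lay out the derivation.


Answer: Gamma_ppp = 7225/18569, Gamma_ppq = 23856/18569, Gamma_pqq = -50248/18569, Gamma_qpp = -71887/148552, Gamma_qpq = 5183/18569, Gamma_qqq = 136/18569

E = 569/256, F = -73/32, G = 21/2 at the point
E_p = 63/16, E_q = 71/16, F_p = -15/4, F_q = -193/32, G_p = 0, G_q = 25/2
EG - F^2 = 18569/1024;  g^inv = (1024/18569) * [[21/2, 73/32], [73/32, 569/256]]
first-kind symbols [ij,l] = (1/2)(d_i g_jl + d_j g_il - d_l g_ij): [pp,p] = E_p/2 = 63/32, [pp,q] = F_p - E_q/2 = -191/32, [pq,p] = E_q/2 = 71/32, [pq,q] = G_p/2 = 0, [qq,p] = F_q - G_p/2 = -193/32, [qq,q] = G_q/2 = 25/4
Gamma^p_ij = (G*[ij,p] - F*[ij,q])/(EG - F^2), Gamma^q_ij = (E*[ij,q] - F*[ij,p])/(EG - F^2)


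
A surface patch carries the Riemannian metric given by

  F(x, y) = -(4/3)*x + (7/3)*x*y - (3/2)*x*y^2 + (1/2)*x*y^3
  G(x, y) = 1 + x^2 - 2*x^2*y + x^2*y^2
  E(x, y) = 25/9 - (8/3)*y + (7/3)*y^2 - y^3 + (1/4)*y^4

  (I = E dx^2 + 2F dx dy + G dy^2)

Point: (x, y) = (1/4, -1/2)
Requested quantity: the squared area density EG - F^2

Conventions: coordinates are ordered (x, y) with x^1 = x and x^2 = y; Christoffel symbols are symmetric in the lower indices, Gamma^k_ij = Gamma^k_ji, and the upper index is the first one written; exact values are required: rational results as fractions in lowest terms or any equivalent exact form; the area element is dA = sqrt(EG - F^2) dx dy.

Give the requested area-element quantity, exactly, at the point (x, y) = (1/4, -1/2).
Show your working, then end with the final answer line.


E = 2785/576, F = -47/64, G = 73/64; EG - F^2 = 1433/288

Answer: EG - F^2 = 1433/288


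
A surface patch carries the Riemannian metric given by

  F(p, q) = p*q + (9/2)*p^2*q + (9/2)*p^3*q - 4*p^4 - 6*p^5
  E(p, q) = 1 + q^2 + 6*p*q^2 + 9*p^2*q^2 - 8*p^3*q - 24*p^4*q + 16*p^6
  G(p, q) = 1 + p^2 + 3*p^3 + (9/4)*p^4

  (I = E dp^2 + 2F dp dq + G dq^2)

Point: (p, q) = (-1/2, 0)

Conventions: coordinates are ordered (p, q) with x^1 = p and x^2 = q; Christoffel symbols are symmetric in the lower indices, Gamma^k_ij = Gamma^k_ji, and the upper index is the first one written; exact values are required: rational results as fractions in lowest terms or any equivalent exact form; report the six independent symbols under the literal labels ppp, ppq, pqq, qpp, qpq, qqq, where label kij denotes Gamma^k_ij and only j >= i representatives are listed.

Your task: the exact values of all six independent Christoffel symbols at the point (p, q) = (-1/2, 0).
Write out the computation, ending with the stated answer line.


E = 5/4, F = -1/16, G = 65/64 at the point
E_p = -3, E_q = -1/2, F_p = 1/8, F_q = 1/16, G_p = 1/8, G_q = 0
EG - F^2 = 81/64;  g^inv = (64/81) * [[65/64, 1/16], [1/16, 5/4]]
first-kind symbols [ij,l] = (1/2)(d_i g_jl + d_j g_il - d_l g_ij): [pp,p] = E_p/2 = -3/2, [pp,q] = F_p - E_q/2 = 3/8, [pq,p] = E_q/2 = -1/4, [pq,q] = G_p/2 = 1/16, [qq,p] = F_q - G_p/2 = 0, [qq,q] = G_q/2 = 0
Gamma^p_ij = (G*[ij,p] - F*[ij,q])/(EG - F^2), Gamma^q_ij = (E*[ij,q] - F*[ij,p])/(EG - F^2)

Answer: Gamma_ppp = -32/27, Gamma_ppq = -16/81, Gamma_pqq = 0, Gamma_qpp = 8/27, Gamma_qpq = 4/81, Gamma_qqq = 0


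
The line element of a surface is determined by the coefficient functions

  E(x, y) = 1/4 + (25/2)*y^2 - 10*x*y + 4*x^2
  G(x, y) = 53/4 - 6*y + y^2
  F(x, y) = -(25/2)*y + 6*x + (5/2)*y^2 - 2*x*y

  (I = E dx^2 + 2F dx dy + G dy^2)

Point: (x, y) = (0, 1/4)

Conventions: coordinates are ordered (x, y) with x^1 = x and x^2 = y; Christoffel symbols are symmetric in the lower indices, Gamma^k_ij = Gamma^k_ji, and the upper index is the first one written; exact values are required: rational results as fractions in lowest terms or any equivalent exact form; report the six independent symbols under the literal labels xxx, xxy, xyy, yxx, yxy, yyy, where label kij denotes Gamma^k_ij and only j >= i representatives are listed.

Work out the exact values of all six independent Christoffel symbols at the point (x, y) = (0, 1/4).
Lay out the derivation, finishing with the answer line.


E = 33/32, F = -95/32, G = 189/16 at the point
E_x = -5/2, E_y = 25/4, F_x = 11/2, F_y = -45/4, G_x = 0, G_y = -11/2
EG - F^2 = 3449/1024;  g^inv = (1024/3449) * [[189/16, 95/32], [95/32, 33/32]]
first-kind symbols [ij,l] = (1/2)(d_i g_jl + d_j g_il - d_l g_ij): [xx,x] = E_x/2 = -5/4, [xx,y] = F_x - E_y/2 = 19/8, [xy,x] = E_y/2 = 25/8, [xy,y] = G_x/2 = 0, [yy,x] = F_y - G_x/2 = -45/4, [yy,y] = G_y/2 = -11/4
Gamma^x_ij = (G*[ij,x] - F*[ij,y])/(EG - F^2), Gamma^y_ij = (E*[ij,y] - F*[ij,x])/(EG - F^2)

Answer: Gamma_xxx = -7900/3449, Gamma_xxy = 37800/3449, Gamma_xyy = -144440/3449, Gamma_yxx = -1292/3449, Gamma_yxy = 9500/3449, Gamma_yyy = -37104/3449


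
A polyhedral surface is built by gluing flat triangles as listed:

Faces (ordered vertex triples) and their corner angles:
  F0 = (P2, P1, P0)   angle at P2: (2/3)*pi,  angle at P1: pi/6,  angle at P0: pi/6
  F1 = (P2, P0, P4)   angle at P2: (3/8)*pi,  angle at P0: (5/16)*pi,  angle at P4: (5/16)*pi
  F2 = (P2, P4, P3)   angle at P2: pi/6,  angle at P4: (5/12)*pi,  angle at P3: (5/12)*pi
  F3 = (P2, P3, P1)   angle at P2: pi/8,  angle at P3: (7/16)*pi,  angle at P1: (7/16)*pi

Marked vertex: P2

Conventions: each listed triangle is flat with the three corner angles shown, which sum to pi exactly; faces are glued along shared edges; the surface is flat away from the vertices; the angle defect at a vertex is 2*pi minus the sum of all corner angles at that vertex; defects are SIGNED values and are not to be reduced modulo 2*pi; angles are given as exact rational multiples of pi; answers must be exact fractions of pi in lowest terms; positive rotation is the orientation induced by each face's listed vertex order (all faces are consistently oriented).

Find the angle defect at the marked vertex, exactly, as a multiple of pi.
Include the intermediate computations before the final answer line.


Sum of corner angles at P2: (4/3)*pi
defect = 2*pi - (4/3)*pi

Answer: defect(P2) = (2/3)*pi


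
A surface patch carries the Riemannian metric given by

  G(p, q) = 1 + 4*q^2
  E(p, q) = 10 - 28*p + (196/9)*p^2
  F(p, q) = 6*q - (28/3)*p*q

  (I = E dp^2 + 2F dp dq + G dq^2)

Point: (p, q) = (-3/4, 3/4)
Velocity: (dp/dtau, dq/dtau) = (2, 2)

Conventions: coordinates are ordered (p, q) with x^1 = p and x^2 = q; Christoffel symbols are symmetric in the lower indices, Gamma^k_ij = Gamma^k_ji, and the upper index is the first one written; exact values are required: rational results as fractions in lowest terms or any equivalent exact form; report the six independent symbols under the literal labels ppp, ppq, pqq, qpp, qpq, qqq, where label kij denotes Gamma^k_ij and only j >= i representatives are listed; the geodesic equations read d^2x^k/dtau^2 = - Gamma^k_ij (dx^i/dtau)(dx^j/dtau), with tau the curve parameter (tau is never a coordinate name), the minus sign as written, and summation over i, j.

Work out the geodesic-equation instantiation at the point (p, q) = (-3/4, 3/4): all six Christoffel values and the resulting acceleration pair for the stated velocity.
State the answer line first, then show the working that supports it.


Answer: Gamma_ppp = -2/3, Gamma_ppq = 0, Gamma_pqq = 2/7, Gamma_qpp = -2/13, Gamma_qpq = 0, Gamma_qqq = 6/91; accelerations (d^2p/dtau^2, d^2q/dtau^2) = (32/21, 32/91)

E = 173/4, F = 39/4, G = 13/4 at the point
E_p = -182/3, E_q = 0, F_p = -7, F_q = 13, G_p = 0, G_q = 6
EG - F^2 = 91/2;  g^inv = (2/91) * [[13/4, -39/4], [-39/4, 173/4]]
first-kind symbols [ij,l] = (1/2)(d_i g_jl + d_j g_il - d_l g_ij): [pp,p] = E_p/2 = -91/3, [pp,q] = F_p - E_q/2 = -7, [pq,p] = E_q/2 = 0, [pq,q] = G_p/2 = 0, [qq,p] = F_q - G_p/2 = 13, [qq,q] = G_q/2 = 3
Gamma^p_ij = (G*[ij,p] - F*[ij,q])/(EG - F^2), Gamma^q_ij = (E*[ij,q] - F*[ij,p])/(EG - F^2)
Gamma_ppp = -2/3, Gamma_ppq = 0, Gamma_pqq = 2/7, Gamma_qpp = -2/13, Gamma_qpq = 0, Gamma_qqq = 6/91
d^2p/dtau^2 = -(Gamma_ppp*(2)^2 + 2*Gamma_ppq*(2)*(2) + Gamma_pqq*(2)^2) = 32/21
d^2q/dtau^2 = -(Gamma_qpp*(2)^2 + 2*Gamma_qpq*(2)*(2) + Gamma_qqq*(2)^2) = 32/91


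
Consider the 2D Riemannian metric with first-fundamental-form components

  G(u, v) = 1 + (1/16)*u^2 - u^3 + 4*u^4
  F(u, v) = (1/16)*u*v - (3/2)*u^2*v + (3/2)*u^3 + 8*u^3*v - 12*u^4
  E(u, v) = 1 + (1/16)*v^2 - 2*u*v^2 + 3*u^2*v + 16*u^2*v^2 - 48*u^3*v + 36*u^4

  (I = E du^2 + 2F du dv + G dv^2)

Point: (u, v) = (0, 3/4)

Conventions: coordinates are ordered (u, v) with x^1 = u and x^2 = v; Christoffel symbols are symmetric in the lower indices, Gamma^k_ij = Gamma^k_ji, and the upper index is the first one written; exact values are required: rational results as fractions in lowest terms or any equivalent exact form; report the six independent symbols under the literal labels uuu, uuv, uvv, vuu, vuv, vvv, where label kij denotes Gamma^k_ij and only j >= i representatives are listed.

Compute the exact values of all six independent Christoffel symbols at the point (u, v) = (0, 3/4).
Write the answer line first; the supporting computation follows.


Answer: Gamma_uuu = -144/265, Gamma_uuv = 12/265, Gamma_uvv = 0, Gamma_vuu = 0, Gamma_vuv = 0, Gamma_vvv = 0

E = 265/256, F = 0, G = 1 at the point
E_u = -9/8, E_v = 3/32, F_u = 3/64, F_v = 0, G_u = 0, G_v = 0
EG - F^2 = 265/256;  g^inv = (256/265) * [[1, 0], [0, 265/256]]
first-kind symbols [ij,l] = (1/2)(d_i g_jl + d_j g_il - d_l g_ij): [uu,u] = E_u/2 = -9/16, [uu,v] = F_u - E_v/2 = 0, [uv,u] = E_v/2 = 3/64, [uv,v] = G_u/2 = 0, [vv,u] = F_v - G_u/2 = 0, [vv,v] = G_v/2 = 0
Gamma^u_ij = (G*[ij,u] - F*[ij,v])/(EG - F^2), Gamma^v_ij = (E*[ij,v] - F*[ij,u])/(EG - F^2)


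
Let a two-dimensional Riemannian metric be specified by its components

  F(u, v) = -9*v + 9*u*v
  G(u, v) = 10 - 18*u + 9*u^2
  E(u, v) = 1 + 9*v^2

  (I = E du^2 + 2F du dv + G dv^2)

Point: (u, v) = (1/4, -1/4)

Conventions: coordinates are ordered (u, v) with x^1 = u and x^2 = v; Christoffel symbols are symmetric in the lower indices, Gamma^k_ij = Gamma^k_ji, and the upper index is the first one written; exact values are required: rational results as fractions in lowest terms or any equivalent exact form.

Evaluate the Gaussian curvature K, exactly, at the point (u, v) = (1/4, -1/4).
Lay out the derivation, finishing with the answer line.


E = 25/16, F = 27/16, G = 97/16, EG - F^2 = 53/8 at the point
E_u = 0, E_v = -9/2, F_u = -9/4, F_v = -27/4, G_u = -27/2, G_v = 0
E_vv = 18, F_uv = 9, G_uu = 18
The intrinsic route: Brioschi's K = (det M1 - det M2)/(EG - F^2)^2.
M1 = [[-E_vv/2 + F_uv - G_uu/2, E_u/2, F_u - E_v/2], [F_v - G_u/2, E, F], [G_v/2, F, G]] = [[-9, 0, 0], [0, 25/16, 27/16], [0, 27/16, 97/16]]; det M1 = -477/8
M2 = [[0, E_v/2, G_u/2], [E_v/2, E, F], [G_u/2, F, G]] = [[0, -9/4, -27/4], [-9/4, 25/16, 27/16], [-27/4, 27/16, 97/16]]; det M2 = -405/8
det M1 - det M2 = -9; K = -9 / (53/8)^2 = -576/2809

Answer: K = -576/2809


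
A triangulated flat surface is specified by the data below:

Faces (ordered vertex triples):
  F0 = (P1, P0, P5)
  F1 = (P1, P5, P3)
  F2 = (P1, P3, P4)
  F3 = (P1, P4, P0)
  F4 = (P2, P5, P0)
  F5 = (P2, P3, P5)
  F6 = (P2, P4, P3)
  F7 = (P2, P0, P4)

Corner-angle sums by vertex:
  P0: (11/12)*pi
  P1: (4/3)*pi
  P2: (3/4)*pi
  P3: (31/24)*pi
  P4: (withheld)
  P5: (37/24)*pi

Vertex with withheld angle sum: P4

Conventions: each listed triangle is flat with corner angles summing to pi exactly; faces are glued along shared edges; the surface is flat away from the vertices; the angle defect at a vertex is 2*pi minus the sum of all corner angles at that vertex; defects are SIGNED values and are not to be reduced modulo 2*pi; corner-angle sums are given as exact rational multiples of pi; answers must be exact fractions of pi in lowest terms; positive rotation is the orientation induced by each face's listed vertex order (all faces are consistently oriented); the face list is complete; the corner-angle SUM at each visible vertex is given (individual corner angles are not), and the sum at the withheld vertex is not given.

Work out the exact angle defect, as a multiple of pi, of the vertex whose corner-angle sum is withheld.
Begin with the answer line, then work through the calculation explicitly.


Answer: defect(P4) = -pi/6

V = 6, E = 12, F = 8; chi = V - E + F = 2
Gauss-Bonnet: total defect = 2*pi*chi = 4*pi; visible defects sum to (25/6)*pi


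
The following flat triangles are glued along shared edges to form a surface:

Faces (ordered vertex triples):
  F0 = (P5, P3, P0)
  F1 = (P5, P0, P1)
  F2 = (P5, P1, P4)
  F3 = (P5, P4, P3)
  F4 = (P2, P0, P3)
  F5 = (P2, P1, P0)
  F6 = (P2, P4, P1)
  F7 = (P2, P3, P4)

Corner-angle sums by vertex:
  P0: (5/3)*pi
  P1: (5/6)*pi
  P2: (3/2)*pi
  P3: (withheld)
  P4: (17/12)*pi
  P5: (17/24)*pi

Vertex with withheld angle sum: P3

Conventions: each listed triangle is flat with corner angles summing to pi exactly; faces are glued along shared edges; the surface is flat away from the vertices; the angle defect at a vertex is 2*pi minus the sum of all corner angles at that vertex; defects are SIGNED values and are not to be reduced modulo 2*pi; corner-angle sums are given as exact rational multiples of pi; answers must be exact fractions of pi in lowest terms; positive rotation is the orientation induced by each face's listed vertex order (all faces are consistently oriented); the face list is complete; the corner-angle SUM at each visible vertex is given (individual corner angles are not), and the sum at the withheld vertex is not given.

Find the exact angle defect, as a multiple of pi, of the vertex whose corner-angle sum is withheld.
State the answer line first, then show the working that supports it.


Answer: defect(P3) = pi/8

V = 6, E = 12, F = 8; chi = V - E + F = 2
Gauss-Bonnet: total defect = 2*pi*chi = 4*pi; visible defects sum to (31/8)*pi


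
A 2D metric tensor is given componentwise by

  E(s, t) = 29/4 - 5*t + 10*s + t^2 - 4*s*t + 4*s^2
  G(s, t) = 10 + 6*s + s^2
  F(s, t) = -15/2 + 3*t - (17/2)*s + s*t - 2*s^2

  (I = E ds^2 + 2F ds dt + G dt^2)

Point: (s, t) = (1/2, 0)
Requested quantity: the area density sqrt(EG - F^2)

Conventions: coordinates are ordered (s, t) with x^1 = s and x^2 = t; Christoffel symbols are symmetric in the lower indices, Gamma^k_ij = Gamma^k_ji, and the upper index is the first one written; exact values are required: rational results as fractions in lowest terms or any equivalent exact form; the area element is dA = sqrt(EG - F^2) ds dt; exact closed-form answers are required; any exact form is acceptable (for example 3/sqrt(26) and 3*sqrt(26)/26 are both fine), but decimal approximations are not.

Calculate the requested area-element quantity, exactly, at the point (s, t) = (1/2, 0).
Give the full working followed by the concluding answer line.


E = 53/4, F = -49/4, G = 53/4; EG - F^2 = 51/2

Answer: sqrt(EG - F^2) = sqrt(102)/2


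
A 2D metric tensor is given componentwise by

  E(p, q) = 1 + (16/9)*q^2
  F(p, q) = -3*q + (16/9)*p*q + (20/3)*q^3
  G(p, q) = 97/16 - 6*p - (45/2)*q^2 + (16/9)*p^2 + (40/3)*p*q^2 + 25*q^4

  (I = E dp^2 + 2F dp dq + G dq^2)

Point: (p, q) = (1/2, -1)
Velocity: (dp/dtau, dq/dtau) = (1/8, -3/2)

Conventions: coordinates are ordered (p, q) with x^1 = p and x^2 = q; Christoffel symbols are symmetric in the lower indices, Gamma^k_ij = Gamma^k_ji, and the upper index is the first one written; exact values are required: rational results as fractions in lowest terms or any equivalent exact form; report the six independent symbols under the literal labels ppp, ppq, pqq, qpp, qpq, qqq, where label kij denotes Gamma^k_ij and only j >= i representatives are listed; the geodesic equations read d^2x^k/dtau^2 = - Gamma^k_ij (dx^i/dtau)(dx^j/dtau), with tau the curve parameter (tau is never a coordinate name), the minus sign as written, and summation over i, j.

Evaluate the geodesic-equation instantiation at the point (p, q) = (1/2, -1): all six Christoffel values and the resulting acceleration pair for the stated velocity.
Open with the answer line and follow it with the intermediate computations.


Answer: Gamma_ppp = 0, Gamma_ppq = -256/2081, Gamma_pqq = 1920/2081, Gamma_qpp = 0, Gamma_qpq = 656/2081, Gamma_qqq = -4920/2081; accelerations (d^2p/dtau^2, d^2q/dtau^2) = (-4416/2081, 11316/2081)

E = 25/9, F = -41/9, G = 1825/144 at the point
E_p = 0, E_q = -32/9, F_p = -16/9, F_q = 161/9, G_p = 82/9, G_q = -205/3
EG - F^2 = 2081/144;  g^inv = (144/2081) * [[1825/144, 41/9], [41/9, 25/9]]
first-kind symbols [ij,l] = (1/2)(d_i g_jl + d_j g_il - d_l g_ij): [pp,p] = E_p/2 = 0, [pp,q] = F_p - E_q/2 = 0, [pq,p] = E_q/2 = -16/9, [pq,q] = G_p/2 = 41/9, [qq,p] = F_q - G_p/2 = 40/3, [qq,q] = G_q/2 = -205/6
Gamma^p_ij = (G*[ij,p] - F*[ij,q])/(EG - F^2), Gamma^q_ij = (E*[ij,q] - F*[ij,p])/(EG - F^2)
Gamma_ppp = 0, Gamma_ppq = -256/2081, Gamma_pqq = 1920/2081, Gamma_qpp = 0, Gamma_qpq = 656/2081, Gamma_qqq = -4920/2081
d^2p/dtau^2 = -(Gamma_ppp*(1/8)^2 + 2*Gamma_ppq*(1/8)*(-3/2) + Gamma_pqq*(-3/2)^2) = -4416/2081
d^2q/dtau^2 = -(Gamma_qpp*(1/8)^2 + 2*Gamma_qpq*(1/8)*(-3/2) + Gamma_qqq*(-3/2)^2) = 11316/2081


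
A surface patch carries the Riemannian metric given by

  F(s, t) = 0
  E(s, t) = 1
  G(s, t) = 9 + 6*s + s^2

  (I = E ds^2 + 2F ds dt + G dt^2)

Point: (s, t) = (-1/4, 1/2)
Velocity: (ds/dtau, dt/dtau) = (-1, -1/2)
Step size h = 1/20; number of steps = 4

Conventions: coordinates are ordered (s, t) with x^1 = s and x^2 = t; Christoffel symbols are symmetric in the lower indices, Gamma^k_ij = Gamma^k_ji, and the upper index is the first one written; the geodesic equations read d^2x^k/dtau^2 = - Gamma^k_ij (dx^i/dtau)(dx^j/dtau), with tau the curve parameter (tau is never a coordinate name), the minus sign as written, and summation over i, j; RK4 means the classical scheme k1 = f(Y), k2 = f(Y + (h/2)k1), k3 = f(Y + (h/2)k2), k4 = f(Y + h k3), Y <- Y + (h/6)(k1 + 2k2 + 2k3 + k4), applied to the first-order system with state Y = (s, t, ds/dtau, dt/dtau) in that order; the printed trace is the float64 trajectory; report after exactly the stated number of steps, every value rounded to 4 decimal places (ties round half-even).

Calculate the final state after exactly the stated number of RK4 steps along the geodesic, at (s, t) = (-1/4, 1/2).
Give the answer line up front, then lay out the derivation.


Answer: s = -0.4352, t = 0.3926, ds/dtau = -0.8468, dt/dtau = -0.5748

f(Y) = (ds/dtau, dt/dtau, -Gamma^s_ij Y'^i Y'^j, -Gamma^t_ij Y'^i Y'^j) with the Gammas evaluated at the stage position; h = 0.050000; intermediate values shown to 6 dp
step 0: s = -0.2500, t = 0.5000, ds/dtau = -1.0000, dt/dtau = -0.5000
step 1:
  k1: at (s, t) = (-0.250000, 0.500000), (ds/dtau, dt/dtau) = (-1.000000, -0.500000); Gamma_sss = 0.000000, Gamma_sst = 0.000000, Gamma_stt = -2.750000, Gamma_tss = 0.000000, Gamma_tst = 0.363636, Gamma_ttt = 0.000000; k1 = (-1.000000, -0.500000, 0.687500, -0.363636)
  k2: at (s, t) = (-0.275000, 0.487500), (ds/dtau, dt/dtau) = (-0.982812, -0.509091); Gamma_sss = 0.000000, Gamma_sst = 0.000000, Gamma_stt = -2.725000, Gamma_tss = 0.000000, Gamma_tst = 0.366972, Gamma_ttt = 0.000000; k2 = (-0.982812, -0.509091, 0.706248, -0.367223)
  k3: at (s, t) = (-0.274570, 0.487273), (ds/dtau, dt/dtau) = (-0.982344, -0.509181); Gamma_sss = 0.000000, Gamma_sst = 0.000000, Gamma_stt = -2.725430, Gamma_tss = 0.000000, Gamma_tst = 0.366915, Gamma_ttt = 0.000000; k3 = (-0.982344, -0.509181, 0.706608, -0.367054)
  k4: at (s, t) = (-0.299117, 0.474541), (ds/dtau, dt/dtau) = (-0.964670, -0.518353); Gamma_sss = 0.000000, Gamma_sst = 0.000000, Gamma_stt = -2.700883, Gamma_tss = 0.000000, Gamma_tst = 0.370249, Gamma_ttt = 0.000000; k4 = (-0.964670, -0.518353, 0.725699, -0.370278)
  Y <- Y + (h/6)(k1 + 2k2 + 2k3 + k4): s = -0.2991, t = 0.4745, ds/dtau = -0.9647, dt/dtau = -0.5184
step 2:
  k1: at (s, t) = (-0.299125, 0.474543), (ds/dtau, dt/dtau) = (-0.964676, -0.518354); Gamma_sss = 0.000000, Gamma_sst = 0.000000, Gamma_stt = -2.700875, Gamma_tss = 0.000000, Gamma_tst = 0.370250, Gamma_ttt = 0.000000; k1 = (-0.964676, -0.518354, 0.725700, -0.370283)
  k2: at (s, t) = (-0.323242, 0.461584), (ds/dtau, dt/dtau) = (-0.946533, -0.527611); Gamma_sss = 0.000000, Gamma_sst = 0.000000, Gamma_stt = -2.676758, Gamma_tss = 0.000000, Gamma_tst = 0.373586, Gamma_ttt = 0.000000; k2 = (-0.946533, -0.527611, 0.745138, -0.373139)
  k3: at (s, t) = (-0.322788, 0.461352), (ds/dtau, dt/dtau) = (-0.946047, -0.527682); Gamma_sss = 0.000000, Gamma_sst = 0.000000, Gamma_stt = -2.677212, Gamma_tss = 0.000000, Gamma_tst = 0.373523, Gamma_ttt = 0.000000; k3 = (-0.946047, -0.527682, 0.745466, -0.372935)
  k4: at (s, t) = (-0.346427, 0.448158), (ds/dtau, dt/dtau) = (-0.927402, -0.537001); Gamma_sss = 0.000000, Gamma_sst = 0.000000, Gamma_stt = -2.653573, Gamma_tss = 0.000000, Gamma_tst = 0.376850, Gamma_ttt = 0.000000; k4 = (-0.927402, -0.537001, 0.765210, -0.375355)
  Y <- Y + (h/6)(k1 + 2k2 + 2k3 + k4): s = -0.3464, t = 0.4482, ds/dtau = -0.9274, dt/dtau = -0.5370
step 3:
  k1: at (s, t) = (-0.346435, 0.448160), (ds/dtau, dt/dtau) = (-0.927408, -0.537002); Gamma_sss = 0.000000, Gamma_sst = 0.000000, Gamma_stt = -2.653565, Gamma_tss = 0.000000, Gamma_tst = 0.376852, Gamma_ttt = 0.000000; k1 = (-0.927408, -0.537002, 0.765212, -0.375359)
  k2: at (s, t) = (-0.369620, 0.434735), (ds/dtau, dt/dtau) = (-0.908278, -0.546386); Gamma_sss = 0.000000, Gamma_sst = 0.000000, Gamma_stt = -2.630380, Gamma_tss = 0.000000, Gamma_tst = 0.380173, Gamma_ttt = 0.000000; k2 = (-0.908278, -0.546386, 0.785268, -0.377337)
  k3: at (s, t) = (-0.369142, 0.434500), (ds/dtau, dt/dtau) = (-0.907776, -0.546436); Gamma_sss = 0.000000, Gamma_sst = 0.000000, Gamma_stt = -2.630858, Gamma_tss = 0.000000, Gamma_tst = 0.380104, Gamma_ttt = 0.000000; k3 = (-0.907776, -0.546436, 0.785553, -0.377095)
  k4: at (s, t) = (-0.391824, 0.420838), (ds/dtau, dt/dtau) = (-0.888130, -0.555857); Gamma_sss = 0.000000, Gamma_sst = 0.000000, Gamma_stt = -2.608176, Gamma_tss = 0.000000, Gamma_tst = 0.383410, Gamma_ttt = 0.000000; k4 = (-0.888130, -0.555857, 0.805866, -0.378558)
  Y <- Y + (h/6)(k1 + 2k2 + 2k3 + k4): s = -0.3918, t = 0.4208, ds/dtau = -0.8881, dt/dtau = -0.5559
step 4:
  k1: at (s, t) = (-0.391832, 0.420839), (ds/dtau, dt/dtau) = (-0.888135, -0.555859); Gamma_sss = 0.000000, Gamma_sst = 0.000000, Gamma_stt = -2.608168, Gamma_tss = 0.000000, Gamma_tst = 0.383411, Gamma_ttt = 0.000000; k1 = (-0.888135, -0.555859, 0.805869, -0.378563)
  k2: at (s, t) = (-0.414036, 0.406942), (ds/dtau, dt/dtau) = (-0.867989, -0.565323); Gamma_sss = 0.000000, Gamma_sst = 0.000000, Gamma_stt = -2.585964, Gamma_tss = 0.000000, Gamma_tst = 0.386703, Gamma_ttt = 0.000000; k2 = (-0.867989, -0.565323, 0.826448, -0.379505)
  k3: at (s, t) = (-0.413532, 0.406706), (ds/dtau, dt/dtau) = (-0.867474, -0.565346); Gamma_sss = 0.000000, Gamma_sst = 0.000000, Gamma_stt = -2.586468, Gamma_tss = 0.000000, Gamma_tst = 0.386628, Gamma_ttt = 0.000000; k3 = (-0.867474, -0.565346, 0.826678, -0.379222)
  k4: at (s, t) = (-0.435206, 0.392572), (ds/dtau, dt/dtau) = (-0.846802, -0.574820); Gamma_sss = 0.000000, Gamma_sst = 0.000000, Gamma_stt = -2.564794, Gamma_tss = 0.000000, Gamma_tst = 0.389895, Gamma_ttt = 0.000000; k4 = (-0.846802, -0.574820, 0.847453, -0.379569)
  Y <- Y + (h/6)(k1 + 2k2 + 2k3 + k4): s = -0.4352, t = 0.3926, ds/dtau = -0.8468, dt/dtau = -0.5748


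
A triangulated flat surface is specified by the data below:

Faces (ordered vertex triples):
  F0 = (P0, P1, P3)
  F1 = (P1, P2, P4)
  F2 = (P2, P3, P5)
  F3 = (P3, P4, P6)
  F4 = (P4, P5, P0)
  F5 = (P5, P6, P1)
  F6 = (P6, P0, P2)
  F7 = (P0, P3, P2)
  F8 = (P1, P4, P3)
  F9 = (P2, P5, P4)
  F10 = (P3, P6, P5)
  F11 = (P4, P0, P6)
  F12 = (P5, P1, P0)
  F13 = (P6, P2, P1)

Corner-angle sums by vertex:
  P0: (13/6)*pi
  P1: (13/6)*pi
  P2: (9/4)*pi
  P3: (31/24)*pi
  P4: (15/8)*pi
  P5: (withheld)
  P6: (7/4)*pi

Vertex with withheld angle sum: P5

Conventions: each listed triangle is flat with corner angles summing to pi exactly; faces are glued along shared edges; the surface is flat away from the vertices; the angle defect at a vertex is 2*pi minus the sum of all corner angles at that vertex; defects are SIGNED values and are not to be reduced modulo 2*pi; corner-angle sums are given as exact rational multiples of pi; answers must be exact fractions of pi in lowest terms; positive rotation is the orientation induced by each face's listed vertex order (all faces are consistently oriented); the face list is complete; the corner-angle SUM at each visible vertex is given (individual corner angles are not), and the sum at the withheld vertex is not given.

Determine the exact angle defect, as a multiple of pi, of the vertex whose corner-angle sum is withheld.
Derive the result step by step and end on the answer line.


V = 7, E = 21, F = 14; chi = V - E + F = 0
Gauss-Bonnet: total defect = 2*pi*chi = 0; visible defects sum to pi/2

Answer: defect(P5) = -pi/2


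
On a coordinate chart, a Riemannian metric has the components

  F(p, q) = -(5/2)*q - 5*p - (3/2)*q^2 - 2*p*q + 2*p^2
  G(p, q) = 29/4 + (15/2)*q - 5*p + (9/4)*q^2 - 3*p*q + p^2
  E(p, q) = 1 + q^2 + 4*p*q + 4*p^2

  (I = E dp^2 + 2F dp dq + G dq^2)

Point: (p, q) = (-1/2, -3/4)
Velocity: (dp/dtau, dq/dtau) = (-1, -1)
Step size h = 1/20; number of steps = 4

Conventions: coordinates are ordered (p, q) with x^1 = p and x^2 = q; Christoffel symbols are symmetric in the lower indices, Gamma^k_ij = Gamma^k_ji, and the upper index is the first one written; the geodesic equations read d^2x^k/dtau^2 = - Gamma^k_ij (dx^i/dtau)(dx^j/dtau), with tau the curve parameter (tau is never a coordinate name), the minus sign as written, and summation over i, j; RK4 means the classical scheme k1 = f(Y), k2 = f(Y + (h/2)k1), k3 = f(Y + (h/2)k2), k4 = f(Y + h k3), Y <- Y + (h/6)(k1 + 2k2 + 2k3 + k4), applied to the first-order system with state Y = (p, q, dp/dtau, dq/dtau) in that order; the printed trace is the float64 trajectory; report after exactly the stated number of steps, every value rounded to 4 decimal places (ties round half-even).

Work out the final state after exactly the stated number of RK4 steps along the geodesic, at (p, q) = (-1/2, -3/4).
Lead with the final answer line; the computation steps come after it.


Answer: p = -0.6890, q = -0.9395, dp/dtau = -0.8933, dq/dtau = -0.9032

f(Y) = (dp/dtau, dq/dtau, -Gamma^p_ij Y'^i Y'^j, -Gamma^q_ij Y'^i Y'^j) with the Gammas evaluated at the stage position; h = 0.050000; intermediate values shown to 6 dp
step 0: p = -0.5000, q = -0.7500, dp/dtau = -1.0000, dq/dtau = -1.0000
step 1:
  k1: at (p, q) = (-0.500000, -0.750000), (dp/dtau, dq/dtau) = (-1.000000, -1.000000); Gamma_ppp = -0.461856, Gamma_ppq = -0.230928, Gamma_pqq = 0.346392, Gamma_qpp = -0.494845, Gamma_qpq = -0.247423, Gamma_qqq = 0.371134; k1 = (-1.000000, -1.000000, 0.577320, 0.618557)
  k2: at (p, q) = (-0.525000, -0.775000), (dp/dtau, dq/dtau) = (-0.985567, -0.984536); Gamma_ppp = -0.467977, Gamma_ppq = -0.233988, Gamma_pqq = 0.350983, Gamma_qpp = -0.477593, Gamma_qpq = -0.238796, Gamma_qqq = 0.358195; k2 = (-0.985567, -0.984536, 0.568445, 0.580125)
  k3: at (p, q) = (-0.524639, -0.774613), (dp/dtau, dq/dtau) = (-0.985789, -0.985497); Gamma_ppp = -0.467886, Gamma_ppq = -0.233943, Gamma_pqq = 0.350915, Gamma_qpp = -0.477847, Gamma_qpq = -0.238923, Gamma_qqq = 0.358385; k3 = (-0.985789, -0.985497, 0.568420, 0.580521)
  k4: at (p, q) = (-0.549289, -0.799275), (dp/dtau, dq/dtau) = (-0.971579, -0.970974); Gamma_ppp = -0.472941, Gamma_ppq = -0.236471, Gamma_pqq = 0.354706, Gamma_qpp = -0.461110, Gamma_qpq = -0.230555, Gamma_qqq = 0.345833; k4 = (-0.971579, -0.970974, 0.558190, 0.544226)
  Y <- Y + (h/6)(k1 + 2k2 + 2k3 + k4): p = -0.5493, q = -0.7993, dp/dtau = -0.9716, dq/dtau = -0.9710
step 2:
  k1: at (p, q) = (-0.549286, -0.799259), (dp/dtau, dq/dtau) = (-0.971590, -0.970966); Gamma_ppp = -0.472936, Gamma_ppq = -0.236468, Gamma_pqq = 0.354702, Gamma_qpp = -0.461116, Gamma_qpq = -0.230558, Gamma_qqq = 0.345837; k1 = (-0.971590, -0.970966, 0.558200, 0.544249)
  k2: at (p, q) = (-0.573575, -0.823533), (dp/dtau, dq/dtau) = (-0.957635, -0.957360); Gamma_ppp = -0.476998, Gamma_ppq = -0.238499, Gamma_pqq = 0.357749, Gamma_qpp = -0.444949, Gamma_qpq = -0.222475, Gamma_qqq = 0.333712; k2 = (-0.957635, -0.957360, 0.546860, 0.510118)
  k3: at (p, q) = (-0.573227, -0.823193), (dp/dtau, dq/dtau) = (-0.957918, -0.958213); Gamma_ppp = -0.476949, Gamma_ppq = -0.238474, Gamma_pqq = 0.357712, Gamma_qpp = -0.445177, Gamma_qpq = -0.222588, Gamma_qqq = 0.333883; k3 = (-0.957918, -0.958213, 0.546997, 0.510559)
  k4: at (p, q) = (-0.597182, -0.847169), (dp/dtau, dq/dtau) = (-0.944240, -0.945438); Gamma_ppp = -0.480152, Gamma_ppq = -0.240076, Gamma_pqq = 0.360114, Gamma_qpp = -0.429561, Gamma_qpq = -0.214781, Gamma_qqq = 0.322171; k4 = (-0.944240, -0.945438, 0.534851, 0.478496)
  Y <- Y + (h/6)(k1 + 2k2 + 2k3 + k4): p = -0.5972, q = -0.8472, dp/dtau = -0.9442, dq/dtau = -0.9454
step 3:
  k1: at (p, q) = (-0.597177, -0.847155), (dp/dtau, dq/dtau) = (-0.944250, -0.945432); Gamma_ppp = -0.480148, Gamma_ppq = -0.240074, Gamma_pqq = 0.360111, Gamma_qpp = -0.429567, Gamma_qpq = -0.214783, Gamma_qqq = 0.322175; k1 = (-0.944250, -0.945432, 0.534862, 0.478516)
  k2: at (p, q) = (-0.620783, -0.870791), (dp/dtau, dq/dtau) = (-0.930878, -0.933469); Gamma_ppp = -0.482559, Gamma_ppq = -0.241279, Gamma_pqq = 0.361919, Gamma_qpp = -0.414537, Gamma_qpq = -0.207268, Gamma_qqq = 0.310903; k2 = (-0.930878, -0.933469, 0.522108, 0.448511)
  k3: at (p, q) = (-0.620449, -0.870492), (dp/dtau, dq/dtau) = (-0.931197, -0.934219); Gamma_ppp = -0.482540, Gamma_ppq = -0.241270, Gamma_pqq = 0.361905, Gamma_qpp = -0.414737, Gamma_qpq = -0.207369, Gamma_qqq = 0.311053; k3 = (-0.931197, -0.934219, 0.522348, 0.448951)
  k4: at (p, q) = (-0.643737, -0.893866), (dp/dtau, dq/dtau) = (-0.918133, -0.922984); Gamma_ppp = -0.484267, Gamma_ppq = -0.242134, Gamma_pqq = 0.363200, Gamma_qpp = -0.400260, Gamma_qpq = -0.200130, Gamma_qqq = 0.300195; k4 = (-0.918133, -0.922984, 0.509190, 0.420859)
  Y <- Y + (h/6)(k1 + 2k2 + 2k3 + k4): p = -0.6437, q = -0.8939, dp/dtau = -0.9181, dq/dtau = -0.9230
step 4:
  k1: at (p, q) = (-0.643731, -0.893853), (dp/dtau, dq/dtau) = (-0.918142, -0.922979); Gamma_ppp = -0.484265, Gamma_ppq = -0.242132, Gamma_pqq = 0.363199, Gamma_qpp = -0.400266, Gamma_qpq = -0.200133, Gamma_qqq = 0.300199; k1 = (-0.918142, -0.922979, 0.509201, 0.420876)
  k2: at (p, q) = (-0.666685, -0.916928), (dp/dtau, dq/dtau) = (-0.905412, -0.912457); Gamma_ppp = -0.485366, Gamma_ppq = -0.242683, Gamma_pqq = 0.364025, Gamma_qpp = -0.386364, Gamma_qpq = -0.193182, Gamma_qqq = 0.289773; k2 = (-0.905412, -0.912457, 0.495795, 0.394666)
  k3: at (p, q) = (-0.666367, -0.916665), (dp/dtau, dq/dtau) = (-0.905747, -0.913113); Gamma_ppp = -0.485370, Gamma_ppq = -0.242685, Gamma_pqq = 0.364028, Gamma_qpp = -0.386538, Gamma_qpq = -0.193269, Gamma_qqq = 0.289903; k3 = (-0.905747, -0.913113, 0.496095, 0.395079)
  k4: at (p, q) = (-0.689019, -0.939509), (dp/dtau, dq/dtau) = (-0.893337, -0.903225); Gamma_ppp = -0.485933, Gamma_ppq = -0.242966, Gamma_pqq = 0.364449, Gamma_qpp = -0.373171, Gamma_qpq = -0.186586, Gamma_qqq = 0.279878; k4 = (-0.893337, -0.903225, 0.482567, 0.370587)
  Y <- Y + (h/6)(k1 + 2k2 + 2k3 + k4): p = -0.6890, q = -0.9395, dp/dtau = -0.8933, dq/dtau = -0.9032


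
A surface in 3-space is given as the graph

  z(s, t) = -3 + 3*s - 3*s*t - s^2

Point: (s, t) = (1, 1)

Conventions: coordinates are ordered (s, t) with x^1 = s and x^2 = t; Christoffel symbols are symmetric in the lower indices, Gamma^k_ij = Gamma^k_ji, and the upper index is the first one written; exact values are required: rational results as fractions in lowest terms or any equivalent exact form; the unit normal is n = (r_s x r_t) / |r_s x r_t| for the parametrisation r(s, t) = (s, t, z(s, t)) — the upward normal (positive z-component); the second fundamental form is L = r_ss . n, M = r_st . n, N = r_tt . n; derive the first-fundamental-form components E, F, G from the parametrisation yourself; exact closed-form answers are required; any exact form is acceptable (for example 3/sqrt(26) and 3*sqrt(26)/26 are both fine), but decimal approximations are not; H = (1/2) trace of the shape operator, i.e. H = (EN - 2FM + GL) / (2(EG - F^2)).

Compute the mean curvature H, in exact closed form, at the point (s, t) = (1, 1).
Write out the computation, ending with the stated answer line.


z_s = -2, z_t = -3, z_ss = -2, z_st = -3, z_tt = 0
E = 5, F = 6, G = 10; answer radicand W^2 = 14
unnormalised second-form numerators: l = -2, m = -3, n = 0; L = l/sqrt(14), and similarly M = m/sqrt(W^2), N = n/sqrt(W^2)
H = (E*n - 2*F*m + G*l) / (2*(EG - F^2)*sqrt(W^2)); E*n - 2*F*m + G*l = 16, EG - F^2 = 14, so H = (4/7)/sqrt(14)

Answer: H = 2*sqrt(14)/49


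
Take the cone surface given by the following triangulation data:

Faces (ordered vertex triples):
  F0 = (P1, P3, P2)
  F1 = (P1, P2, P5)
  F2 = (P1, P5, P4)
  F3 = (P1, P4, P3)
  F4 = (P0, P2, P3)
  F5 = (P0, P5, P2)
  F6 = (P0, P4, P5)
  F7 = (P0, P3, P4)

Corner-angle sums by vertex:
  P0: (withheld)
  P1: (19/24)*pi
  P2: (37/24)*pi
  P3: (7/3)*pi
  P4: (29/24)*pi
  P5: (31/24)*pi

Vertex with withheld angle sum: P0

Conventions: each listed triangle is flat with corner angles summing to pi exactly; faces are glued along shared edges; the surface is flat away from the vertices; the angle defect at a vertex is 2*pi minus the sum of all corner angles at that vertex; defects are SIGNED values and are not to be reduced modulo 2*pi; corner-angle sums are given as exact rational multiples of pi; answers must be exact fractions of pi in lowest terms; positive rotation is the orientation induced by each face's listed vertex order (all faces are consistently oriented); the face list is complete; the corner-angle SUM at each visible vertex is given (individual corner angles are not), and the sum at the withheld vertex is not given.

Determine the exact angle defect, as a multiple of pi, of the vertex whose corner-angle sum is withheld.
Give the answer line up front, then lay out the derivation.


Answer: defect(P0) = (7/6)*pi

V = 6, E = 12, F = 8; chi = V - E + F = 2
Gauss-Bonnet: total defect = 2*pi*chi = 4*pi; visible defects sum to (17/6)*pi
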